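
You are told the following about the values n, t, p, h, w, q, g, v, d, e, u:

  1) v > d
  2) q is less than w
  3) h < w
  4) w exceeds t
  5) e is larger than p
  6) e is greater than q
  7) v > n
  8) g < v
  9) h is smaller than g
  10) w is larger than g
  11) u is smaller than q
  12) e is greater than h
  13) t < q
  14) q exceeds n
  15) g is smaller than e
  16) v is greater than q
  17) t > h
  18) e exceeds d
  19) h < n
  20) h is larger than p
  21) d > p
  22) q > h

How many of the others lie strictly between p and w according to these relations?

The relations place p below w. An element lies strictly between them when it is forced above p and also forced below w.
Above p: {h, d, g, t, n, q, e, v}. Below w: {u, h, g, t, n, q}.
Intersection: {h, g, t, n, q} — 5.

5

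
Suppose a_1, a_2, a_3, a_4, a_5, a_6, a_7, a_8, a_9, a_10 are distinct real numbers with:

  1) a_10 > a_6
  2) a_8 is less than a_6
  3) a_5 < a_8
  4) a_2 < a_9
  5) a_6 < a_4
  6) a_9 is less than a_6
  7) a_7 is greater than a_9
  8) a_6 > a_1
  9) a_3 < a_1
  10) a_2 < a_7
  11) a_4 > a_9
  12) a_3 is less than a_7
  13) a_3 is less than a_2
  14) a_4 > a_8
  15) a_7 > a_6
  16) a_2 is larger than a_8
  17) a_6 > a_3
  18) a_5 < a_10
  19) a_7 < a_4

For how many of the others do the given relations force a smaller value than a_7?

7

Directly below a_7: a_3, a_2, a_9, a_6.
One step further: a_8, a_1 (6 so far).
One step further: a_5 (7 so far).
No other element is forced below a_7 by the given relations, so the count is 7.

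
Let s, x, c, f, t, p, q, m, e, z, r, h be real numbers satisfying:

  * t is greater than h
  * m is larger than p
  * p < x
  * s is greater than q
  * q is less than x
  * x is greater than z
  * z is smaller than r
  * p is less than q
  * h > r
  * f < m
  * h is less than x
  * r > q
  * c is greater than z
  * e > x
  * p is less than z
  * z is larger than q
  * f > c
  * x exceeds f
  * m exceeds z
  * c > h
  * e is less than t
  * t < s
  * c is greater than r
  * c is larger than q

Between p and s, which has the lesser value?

The relevant relations are p < q; q < z; z < r; r < h; h < c; c < f; f < x; x < e; e < t; t < s.
Chaining these gives p < q < z < r < h < c < f < x < e < t < s.
So p < s; p is the smaller of the two.

p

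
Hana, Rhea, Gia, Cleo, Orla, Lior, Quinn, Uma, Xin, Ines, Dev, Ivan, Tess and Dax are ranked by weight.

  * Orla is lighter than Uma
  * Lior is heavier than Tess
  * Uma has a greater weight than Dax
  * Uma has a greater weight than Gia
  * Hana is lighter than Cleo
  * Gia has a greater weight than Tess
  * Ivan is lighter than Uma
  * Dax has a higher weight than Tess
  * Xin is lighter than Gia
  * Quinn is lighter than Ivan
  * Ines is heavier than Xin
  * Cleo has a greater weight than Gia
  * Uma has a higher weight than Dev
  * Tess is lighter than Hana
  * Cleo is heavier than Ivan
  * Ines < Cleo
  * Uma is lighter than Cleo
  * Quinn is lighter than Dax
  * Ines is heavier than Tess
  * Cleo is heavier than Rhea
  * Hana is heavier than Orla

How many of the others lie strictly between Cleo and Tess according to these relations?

5

Chaining upward from Tess reaches: Hana, Ines, Gia, Dax, Uma, Lior.
Chaining downward from Cleo reaches: Rhea, Xin, Quinn, Orla, Ivan, Hana, Dev, Ines, Gia, Dax, Uma.
Strictly between Tess and Cleo are those in both lists: Hana, Ines, Gia, Dax, Uma — 5 elements.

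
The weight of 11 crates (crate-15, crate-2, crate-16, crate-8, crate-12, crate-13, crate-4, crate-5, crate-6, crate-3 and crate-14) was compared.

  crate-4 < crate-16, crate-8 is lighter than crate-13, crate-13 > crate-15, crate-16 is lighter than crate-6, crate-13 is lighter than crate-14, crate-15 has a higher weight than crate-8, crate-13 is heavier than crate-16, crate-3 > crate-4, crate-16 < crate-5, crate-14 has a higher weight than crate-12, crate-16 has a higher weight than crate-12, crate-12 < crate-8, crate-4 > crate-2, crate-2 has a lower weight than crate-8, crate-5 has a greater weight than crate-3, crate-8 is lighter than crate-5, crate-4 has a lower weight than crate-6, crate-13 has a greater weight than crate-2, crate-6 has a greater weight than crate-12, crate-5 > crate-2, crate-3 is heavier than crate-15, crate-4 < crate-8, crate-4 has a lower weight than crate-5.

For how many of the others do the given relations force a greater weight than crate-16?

4

The elements the relations force above crate-16 are crate-13, crate-6, crate-14, crate-5 — no chain reaches any other.
That is 4.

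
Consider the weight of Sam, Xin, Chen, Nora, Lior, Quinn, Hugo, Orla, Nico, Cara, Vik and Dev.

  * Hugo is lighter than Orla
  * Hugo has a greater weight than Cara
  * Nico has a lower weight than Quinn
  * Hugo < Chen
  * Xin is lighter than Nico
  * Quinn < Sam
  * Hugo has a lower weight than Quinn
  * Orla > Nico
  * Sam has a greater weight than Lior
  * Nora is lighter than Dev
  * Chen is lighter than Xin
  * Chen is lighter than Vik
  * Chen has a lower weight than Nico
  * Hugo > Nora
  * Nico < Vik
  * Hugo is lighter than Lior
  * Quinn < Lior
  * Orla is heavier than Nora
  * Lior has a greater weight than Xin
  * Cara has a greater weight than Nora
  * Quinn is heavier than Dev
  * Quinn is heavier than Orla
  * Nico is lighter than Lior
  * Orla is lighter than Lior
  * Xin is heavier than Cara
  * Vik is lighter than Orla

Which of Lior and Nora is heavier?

Lior

Nora < Cara and Cara < Hugo give Nora < Hugo.
Then Hugo < Chen extends the chain to Chen.
Then Chen < Xin extends the chain to Xin.
Then Xin < Nico extends the chain to Nico.
With Nico < Vik: Nora < Cara < Hugo < Chen < Xin < Nico < Vik.
Then Vik < Orla extends the chain to Orla.
With Orla < Quinn: Nora < Cara < Hugo < Chen < Xin < Nico < Vik < Orla < Quinn.
With Quinn < Lior: Nora < Cara < Hugo < Chen < Xin < Nico < Vik < Orla < Quinn < Lior.
So Nora < Lior; Lior is the heavier of the two.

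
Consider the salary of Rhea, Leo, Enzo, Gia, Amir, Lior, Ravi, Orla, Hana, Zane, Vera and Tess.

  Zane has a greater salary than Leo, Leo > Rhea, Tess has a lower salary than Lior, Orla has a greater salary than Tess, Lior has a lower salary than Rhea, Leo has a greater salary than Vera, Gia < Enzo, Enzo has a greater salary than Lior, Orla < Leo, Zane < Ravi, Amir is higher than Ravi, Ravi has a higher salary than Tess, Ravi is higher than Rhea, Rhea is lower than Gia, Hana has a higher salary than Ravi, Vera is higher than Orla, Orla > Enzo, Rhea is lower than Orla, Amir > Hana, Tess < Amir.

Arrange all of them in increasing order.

Tess < Lior < Rhea < Gia < Enzo < Orla < Vera < Leo < Zane < Ravi < Hana < Amir

The consecutive links are each given: Tess < Lior; Lior < Rhea; Rhea < Gia; Gia < Enzo; Enzo < Orla; Orla < Vera; Vera < Leo; Leo < Zane; Zane < Ravi; Ravi < Hana; Hana < Amir.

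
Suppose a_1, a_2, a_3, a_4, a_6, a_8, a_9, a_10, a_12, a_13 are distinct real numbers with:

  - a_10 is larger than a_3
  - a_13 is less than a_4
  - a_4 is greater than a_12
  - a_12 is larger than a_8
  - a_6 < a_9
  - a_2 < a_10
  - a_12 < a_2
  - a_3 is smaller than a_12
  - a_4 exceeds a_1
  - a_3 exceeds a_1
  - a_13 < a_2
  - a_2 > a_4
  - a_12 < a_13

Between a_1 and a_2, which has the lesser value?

a_1

Link the given pairs in sequence: a_1 < a_3; a_3 < a_12; a_12 < a_13; a_13 < a_4; a_4 < a_2.
Chaining these gives a_1 < a_3 < a_12 < a_13 < a_4 < a_2.
So a_1 < a_2; a_1 is the smaller of the two.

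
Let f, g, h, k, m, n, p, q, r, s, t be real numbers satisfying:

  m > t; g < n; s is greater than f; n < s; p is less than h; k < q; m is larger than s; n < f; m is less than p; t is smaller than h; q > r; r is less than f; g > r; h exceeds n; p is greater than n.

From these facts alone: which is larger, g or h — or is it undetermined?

h

g < n and n < f give g < f.
With f < s: g < n < f < s.
Then s < m extends the chain to m.
Then m < p extends the chain to p.
Then p < h extends the chain to h.
So h is larger.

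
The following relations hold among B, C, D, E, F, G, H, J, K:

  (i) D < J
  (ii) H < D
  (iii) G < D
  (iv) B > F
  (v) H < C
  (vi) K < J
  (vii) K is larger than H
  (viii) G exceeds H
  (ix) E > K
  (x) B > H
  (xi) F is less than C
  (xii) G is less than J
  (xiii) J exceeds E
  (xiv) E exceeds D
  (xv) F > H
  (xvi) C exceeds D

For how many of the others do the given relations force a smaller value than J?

5

From J the given relations immediately reach G, K, D, E.
From those, H — 5 in total.
No other element is forced below J by the given relations, so the count is 5.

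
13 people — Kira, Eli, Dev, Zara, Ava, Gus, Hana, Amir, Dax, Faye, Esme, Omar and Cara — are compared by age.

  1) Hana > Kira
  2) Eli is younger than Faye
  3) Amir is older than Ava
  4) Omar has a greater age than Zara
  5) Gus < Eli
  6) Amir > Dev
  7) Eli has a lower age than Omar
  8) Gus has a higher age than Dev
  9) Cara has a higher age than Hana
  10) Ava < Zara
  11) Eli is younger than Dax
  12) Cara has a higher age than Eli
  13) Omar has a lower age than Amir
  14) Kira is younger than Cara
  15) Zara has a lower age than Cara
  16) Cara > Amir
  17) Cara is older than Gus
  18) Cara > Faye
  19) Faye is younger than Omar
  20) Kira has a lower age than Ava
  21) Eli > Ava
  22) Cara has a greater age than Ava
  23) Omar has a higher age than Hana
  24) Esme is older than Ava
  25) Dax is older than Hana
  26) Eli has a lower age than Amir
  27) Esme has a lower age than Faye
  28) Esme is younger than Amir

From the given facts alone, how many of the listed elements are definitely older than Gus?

6

From Gus the given relations immediately reach Eli, Cara.
From those, Faye, Dax, Omar, Amir — 6 in total.
Nothing else is reachable above Gus; 6 in all.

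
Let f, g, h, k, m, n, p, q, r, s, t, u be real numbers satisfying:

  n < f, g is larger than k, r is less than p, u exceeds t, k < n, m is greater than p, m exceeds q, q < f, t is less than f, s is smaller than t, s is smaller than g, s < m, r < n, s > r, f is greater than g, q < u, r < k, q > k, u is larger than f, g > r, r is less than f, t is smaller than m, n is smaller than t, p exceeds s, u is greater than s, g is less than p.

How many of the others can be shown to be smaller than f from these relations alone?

The elements the relations force below f are r, k, s, q, g, n, t — no chain reaches any other.
That is 7.

7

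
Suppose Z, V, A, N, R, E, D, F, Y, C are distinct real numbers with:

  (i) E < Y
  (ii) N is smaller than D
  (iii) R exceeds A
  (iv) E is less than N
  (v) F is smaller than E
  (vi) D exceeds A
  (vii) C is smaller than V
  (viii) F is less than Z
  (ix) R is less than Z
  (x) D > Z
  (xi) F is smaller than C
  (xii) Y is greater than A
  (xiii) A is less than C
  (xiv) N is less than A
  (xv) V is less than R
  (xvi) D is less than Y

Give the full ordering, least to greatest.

Each adjacent pair is fixed by a given relation: F < E; E < N; N < A; A < C; C < V; V < R; R < Z; Z < D; D < Y. Chaining them end to end gives the full order.

F < E < N < A < C < V < R < Z < D < Y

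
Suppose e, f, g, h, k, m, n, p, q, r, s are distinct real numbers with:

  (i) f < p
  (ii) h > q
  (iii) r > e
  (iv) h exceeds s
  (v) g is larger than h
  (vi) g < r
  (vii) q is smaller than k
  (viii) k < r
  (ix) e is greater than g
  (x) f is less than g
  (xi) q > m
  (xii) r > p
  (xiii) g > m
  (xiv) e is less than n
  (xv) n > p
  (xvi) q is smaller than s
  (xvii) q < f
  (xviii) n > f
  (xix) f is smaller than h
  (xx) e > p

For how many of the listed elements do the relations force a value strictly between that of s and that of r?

3

Chaining upward from s reaches: h, g, e, n.
Chaining downward from r reaches: m, q, f, h, g, k, p, e.
Strictly between s and r are those in both lists: h, g, e — 3 elements.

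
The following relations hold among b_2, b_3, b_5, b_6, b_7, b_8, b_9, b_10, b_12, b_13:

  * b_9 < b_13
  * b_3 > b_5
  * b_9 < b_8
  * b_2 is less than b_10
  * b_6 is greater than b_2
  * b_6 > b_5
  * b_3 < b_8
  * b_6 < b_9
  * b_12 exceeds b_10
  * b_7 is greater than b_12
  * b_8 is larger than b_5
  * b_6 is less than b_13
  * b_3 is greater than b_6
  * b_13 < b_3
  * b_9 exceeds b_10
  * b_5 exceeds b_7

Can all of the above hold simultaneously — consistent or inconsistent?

consistent

Every relation is compatible with b_2 < b_10 < b_12 < b_7 < b_5 < b_6 < b_9 < b_13 < b_3 < b_8; the set is consistent.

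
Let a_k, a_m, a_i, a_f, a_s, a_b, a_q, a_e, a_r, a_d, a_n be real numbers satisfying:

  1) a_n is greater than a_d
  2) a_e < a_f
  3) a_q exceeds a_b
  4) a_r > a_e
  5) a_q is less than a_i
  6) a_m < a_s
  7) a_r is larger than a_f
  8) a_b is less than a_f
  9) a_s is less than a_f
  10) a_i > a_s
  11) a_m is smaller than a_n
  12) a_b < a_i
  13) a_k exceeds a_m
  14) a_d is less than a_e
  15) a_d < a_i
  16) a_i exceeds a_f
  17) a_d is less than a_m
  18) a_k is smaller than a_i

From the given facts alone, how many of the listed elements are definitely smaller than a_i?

8

From a_i the given relations immediately reach a_d, a_b, a_s, a_q, a_k, a_f.
From those, a_m, a_e — 8 in total.
Nothing else is reachable below a_i; 8 in all.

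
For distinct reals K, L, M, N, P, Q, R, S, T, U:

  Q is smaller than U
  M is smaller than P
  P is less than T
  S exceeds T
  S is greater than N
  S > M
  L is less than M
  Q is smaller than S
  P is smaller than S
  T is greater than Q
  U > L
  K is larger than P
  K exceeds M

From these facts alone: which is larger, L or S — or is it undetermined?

Link the given pairs in sequence: L < M; M < P; P < T; T < S.
Together: L < M < P < T < S.
So S is larger.

S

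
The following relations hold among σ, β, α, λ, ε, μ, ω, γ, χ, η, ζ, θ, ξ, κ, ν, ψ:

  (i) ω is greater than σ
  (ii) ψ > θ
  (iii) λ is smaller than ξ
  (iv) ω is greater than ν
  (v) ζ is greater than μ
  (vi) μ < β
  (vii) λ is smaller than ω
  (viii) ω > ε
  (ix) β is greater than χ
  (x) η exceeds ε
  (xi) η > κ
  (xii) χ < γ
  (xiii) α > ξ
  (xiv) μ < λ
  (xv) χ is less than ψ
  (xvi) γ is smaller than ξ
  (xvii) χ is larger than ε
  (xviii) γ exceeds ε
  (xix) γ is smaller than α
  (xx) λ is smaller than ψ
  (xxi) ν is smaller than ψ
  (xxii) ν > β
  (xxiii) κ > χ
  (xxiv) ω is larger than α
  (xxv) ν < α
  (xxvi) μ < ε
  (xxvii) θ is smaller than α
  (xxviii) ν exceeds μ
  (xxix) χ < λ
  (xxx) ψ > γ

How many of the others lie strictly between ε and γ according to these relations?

The relations place ε below γ. An element lies strictly between them when it is forced above ε and also forced below γ.
Above ε: {χ, λ, β, κ, η, ν, ξ, ψ, α, ω}. Below γ: {μ, χ}.
Intersection: {χ} — 1.

1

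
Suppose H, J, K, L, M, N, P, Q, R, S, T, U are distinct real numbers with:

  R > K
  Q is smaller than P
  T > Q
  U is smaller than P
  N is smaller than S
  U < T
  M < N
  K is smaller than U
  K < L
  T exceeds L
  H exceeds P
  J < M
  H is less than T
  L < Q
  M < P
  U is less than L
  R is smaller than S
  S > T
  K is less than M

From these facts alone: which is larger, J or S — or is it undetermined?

S

Chaining the given relations: J < M < P < H < T < S.
So S is larger.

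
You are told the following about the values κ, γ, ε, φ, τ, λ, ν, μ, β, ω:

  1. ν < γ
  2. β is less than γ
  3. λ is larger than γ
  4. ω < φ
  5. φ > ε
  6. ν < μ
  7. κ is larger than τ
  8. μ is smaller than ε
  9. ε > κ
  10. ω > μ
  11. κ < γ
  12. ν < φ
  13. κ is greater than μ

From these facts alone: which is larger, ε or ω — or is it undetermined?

Following every chain through ε: above ε we get φ; below ε we get ν, μ, τ, κ.
ω is not reached, and no chain runs the other way from ω to ε.
So the given relations leave the order of ε and ω undetermined.

undetermined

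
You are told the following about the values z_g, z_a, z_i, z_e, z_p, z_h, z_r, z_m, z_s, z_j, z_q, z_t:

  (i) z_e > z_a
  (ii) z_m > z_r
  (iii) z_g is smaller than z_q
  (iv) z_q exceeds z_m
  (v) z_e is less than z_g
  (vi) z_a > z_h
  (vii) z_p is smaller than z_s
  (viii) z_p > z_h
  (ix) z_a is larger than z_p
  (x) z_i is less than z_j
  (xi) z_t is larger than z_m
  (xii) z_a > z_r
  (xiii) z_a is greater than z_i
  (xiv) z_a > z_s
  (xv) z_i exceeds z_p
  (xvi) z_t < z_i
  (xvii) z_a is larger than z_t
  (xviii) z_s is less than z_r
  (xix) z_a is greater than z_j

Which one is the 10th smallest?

z_e

The consecutive relations fix a unique order: z_h < z_p < z_s < z_r < z_m < z_t < z_i < z_j < z_a < z_e < z_g < z_q.
The 10th smallest is z_e.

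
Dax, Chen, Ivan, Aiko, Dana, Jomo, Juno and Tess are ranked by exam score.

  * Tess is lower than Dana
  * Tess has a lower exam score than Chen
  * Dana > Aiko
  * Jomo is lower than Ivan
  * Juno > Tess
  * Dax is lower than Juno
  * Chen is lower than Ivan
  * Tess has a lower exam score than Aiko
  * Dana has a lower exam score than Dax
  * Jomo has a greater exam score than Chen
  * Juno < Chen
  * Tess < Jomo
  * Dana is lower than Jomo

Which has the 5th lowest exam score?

Juno

The consecutive relations fix a unique order: Tess < Aiko < Dana < Dax < Juno < Chen < Jomo < Ivan.
The 5th smallest is Juno.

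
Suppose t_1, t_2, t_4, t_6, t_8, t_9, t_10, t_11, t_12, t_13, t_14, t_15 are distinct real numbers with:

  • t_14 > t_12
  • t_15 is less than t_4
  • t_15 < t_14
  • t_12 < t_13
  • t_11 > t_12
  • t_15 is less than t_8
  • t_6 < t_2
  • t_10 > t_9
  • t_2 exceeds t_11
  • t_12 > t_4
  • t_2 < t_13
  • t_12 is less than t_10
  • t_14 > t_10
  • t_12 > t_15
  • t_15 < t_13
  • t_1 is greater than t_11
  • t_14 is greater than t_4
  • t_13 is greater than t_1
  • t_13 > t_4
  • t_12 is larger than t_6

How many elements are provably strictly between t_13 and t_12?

3

Chaining upward from t_12 reaches: t_11, t_2, t_10, t_1, t_14.
Chaining downward from t_13 reaches: t_15, t_6, t_4, t_11, t_2, t_1.
Strictly between t_12 and t_13 are those in both lists: t_11, t_2, t_1 — 3 elements.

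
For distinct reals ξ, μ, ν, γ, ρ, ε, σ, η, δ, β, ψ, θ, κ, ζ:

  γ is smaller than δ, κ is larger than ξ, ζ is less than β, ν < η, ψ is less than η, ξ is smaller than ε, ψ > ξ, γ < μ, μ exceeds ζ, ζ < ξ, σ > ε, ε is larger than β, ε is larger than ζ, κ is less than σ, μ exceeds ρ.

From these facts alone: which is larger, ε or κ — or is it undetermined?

undetermined

Following every chain through κ: above κ we get σ; below κ we get ζ, ξ.
ε is not reached, and no chain runs the other way from ε to κ.
So the given relations leave the order of κ and ε undetermined.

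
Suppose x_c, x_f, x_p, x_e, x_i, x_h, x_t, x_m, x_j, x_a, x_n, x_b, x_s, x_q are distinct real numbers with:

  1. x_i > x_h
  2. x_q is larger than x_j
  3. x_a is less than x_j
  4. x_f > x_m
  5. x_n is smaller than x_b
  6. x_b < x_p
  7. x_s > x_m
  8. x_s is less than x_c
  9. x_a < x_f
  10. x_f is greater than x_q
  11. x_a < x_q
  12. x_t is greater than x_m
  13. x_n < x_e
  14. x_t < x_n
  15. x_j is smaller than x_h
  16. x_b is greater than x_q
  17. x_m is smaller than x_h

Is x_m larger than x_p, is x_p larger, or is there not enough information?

x_p

x_m < x_t and x_t < x_n give x_m < x_n.
Then x_n < x_b extends the chain to x_b.
With x_b < x_p: x_m < x_t < x_n < x_b < x_p.
So x_p is larger.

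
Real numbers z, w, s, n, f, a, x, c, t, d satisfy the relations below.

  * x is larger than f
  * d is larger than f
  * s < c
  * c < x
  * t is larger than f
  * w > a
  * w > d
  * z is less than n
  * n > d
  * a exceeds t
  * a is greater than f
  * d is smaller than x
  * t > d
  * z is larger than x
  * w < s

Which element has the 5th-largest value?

The consecutive relations fix a unique order: f < d < t < a < w < s < c < x < z < n.
The 5th largest is s.

s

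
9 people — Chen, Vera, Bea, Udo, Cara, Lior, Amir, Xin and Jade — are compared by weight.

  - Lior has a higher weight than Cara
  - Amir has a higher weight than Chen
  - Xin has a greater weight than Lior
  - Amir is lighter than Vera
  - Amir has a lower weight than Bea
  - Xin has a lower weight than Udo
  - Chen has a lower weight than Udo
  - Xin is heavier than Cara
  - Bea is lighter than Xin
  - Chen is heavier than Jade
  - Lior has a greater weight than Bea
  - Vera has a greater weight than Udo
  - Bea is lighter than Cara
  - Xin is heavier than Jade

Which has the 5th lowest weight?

The consecutive relations fix a unique order: Jade < Chen < Amir < Bea < Cara < Lior < Xin < Udo < Vera.
The 5th smallest is Cara.

Cara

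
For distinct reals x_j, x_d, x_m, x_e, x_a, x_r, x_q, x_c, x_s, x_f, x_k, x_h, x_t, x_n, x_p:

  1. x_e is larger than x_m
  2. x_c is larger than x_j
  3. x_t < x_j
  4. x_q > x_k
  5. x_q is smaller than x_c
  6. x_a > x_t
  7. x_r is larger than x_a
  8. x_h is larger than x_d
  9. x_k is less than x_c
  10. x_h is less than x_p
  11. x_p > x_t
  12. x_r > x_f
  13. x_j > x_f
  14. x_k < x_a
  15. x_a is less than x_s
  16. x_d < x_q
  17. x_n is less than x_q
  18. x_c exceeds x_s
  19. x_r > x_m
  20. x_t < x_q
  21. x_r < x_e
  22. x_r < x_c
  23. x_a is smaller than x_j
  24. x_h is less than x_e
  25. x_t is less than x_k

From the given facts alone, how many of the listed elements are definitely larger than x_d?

The elements the relations force above x_d are x_h, x_p, x_q, x_e, x_c — no chain reaches any other.
That is 5.

5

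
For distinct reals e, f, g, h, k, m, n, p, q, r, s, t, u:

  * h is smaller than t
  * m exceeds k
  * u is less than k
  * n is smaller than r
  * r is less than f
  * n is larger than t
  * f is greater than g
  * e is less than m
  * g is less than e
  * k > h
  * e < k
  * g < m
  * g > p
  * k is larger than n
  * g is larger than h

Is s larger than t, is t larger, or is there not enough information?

undetermined

Following every chain through t: above t we get n, r, f, k, m; below t we get h.
s is not reached, and no chain runs the other way from s to t.
So the given relations leave the order of t and s undetermined.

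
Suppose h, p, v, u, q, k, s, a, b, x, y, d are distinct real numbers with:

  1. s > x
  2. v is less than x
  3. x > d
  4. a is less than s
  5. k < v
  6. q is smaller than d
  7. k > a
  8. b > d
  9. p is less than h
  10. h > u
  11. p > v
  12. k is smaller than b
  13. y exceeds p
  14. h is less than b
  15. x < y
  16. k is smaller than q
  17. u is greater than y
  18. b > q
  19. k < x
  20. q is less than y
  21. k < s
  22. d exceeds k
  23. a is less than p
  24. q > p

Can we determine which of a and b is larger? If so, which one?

a < k and k < v give a < v.
Then v < p extends the chain to p.
Then p < q extends the chain to q.
With q < d: a < k < v < p < q < d.
Then d < x extends the chain to x.
With x < y: a < k < v < p < q < d < x < y.
With y < u: a < k < v < p < q < d < x < y < u.
With u < h: a < k < v < p < q < d < x < y < u < h.
Then h < b extends the chain to b.
So b is larger.

b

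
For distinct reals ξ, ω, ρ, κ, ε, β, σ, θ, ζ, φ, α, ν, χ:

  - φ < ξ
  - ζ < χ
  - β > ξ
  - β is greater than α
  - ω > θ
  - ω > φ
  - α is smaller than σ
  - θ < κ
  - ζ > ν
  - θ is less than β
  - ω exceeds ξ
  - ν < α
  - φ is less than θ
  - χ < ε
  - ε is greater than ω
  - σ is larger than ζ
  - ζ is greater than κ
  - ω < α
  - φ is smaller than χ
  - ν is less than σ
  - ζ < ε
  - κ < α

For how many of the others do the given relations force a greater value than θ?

The elements the relations force above θ are κ, ζ, χ, ω, α, ε, β, σ — no chain reaches any other.
That is 8.

8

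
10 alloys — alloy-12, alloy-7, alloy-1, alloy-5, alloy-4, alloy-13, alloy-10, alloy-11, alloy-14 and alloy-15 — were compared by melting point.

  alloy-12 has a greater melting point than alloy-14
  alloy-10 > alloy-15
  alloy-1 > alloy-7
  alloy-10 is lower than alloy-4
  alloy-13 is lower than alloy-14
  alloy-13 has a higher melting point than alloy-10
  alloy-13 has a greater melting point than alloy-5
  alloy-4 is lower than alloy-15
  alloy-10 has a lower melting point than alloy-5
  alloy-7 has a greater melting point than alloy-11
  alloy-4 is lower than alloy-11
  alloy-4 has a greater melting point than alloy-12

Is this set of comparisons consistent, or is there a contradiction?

Chaining the given relations yields alloy-15 < alloy-10 < alloy-5 < alloy-13 < alloy-14 < alloy-12 < alloy-4, so alloy-15 < alloy-4. But one relation states alloy-4 < alloy-15. These cannot both hold.

inconsistent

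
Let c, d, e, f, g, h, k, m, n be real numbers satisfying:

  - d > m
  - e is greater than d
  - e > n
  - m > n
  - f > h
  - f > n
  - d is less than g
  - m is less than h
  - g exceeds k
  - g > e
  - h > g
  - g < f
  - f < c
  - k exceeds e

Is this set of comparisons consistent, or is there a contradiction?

The single ordering n < m < d < e < k < g < h < f < c satisfies every listed relation, so no contradiction arises.

consistent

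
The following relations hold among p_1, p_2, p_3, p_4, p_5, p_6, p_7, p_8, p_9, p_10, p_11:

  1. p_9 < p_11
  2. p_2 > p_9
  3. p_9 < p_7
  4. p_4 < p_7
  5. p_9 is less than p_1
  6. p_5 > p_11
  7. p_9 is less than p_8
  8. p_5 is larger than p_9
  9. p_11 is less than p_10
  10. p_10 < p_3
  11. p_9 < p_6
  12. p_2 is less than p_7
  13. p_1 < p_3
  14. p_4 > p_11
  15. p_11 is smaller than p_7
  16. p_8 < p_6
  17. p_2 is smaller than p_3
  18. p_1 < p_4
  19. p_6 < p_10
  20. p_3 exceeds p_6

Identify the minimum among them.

p_1 is not least since p_9 < p_1; p_8 is not least since p_9 < p_8; p_6 is not least since p_9 < p_6; p_2 is not least since p_9 < p_2; p_11 is not least since p_9 < p_11; p_4 is not least since p_1 < p_4; p_7 is not least since p_11 < p_7; p_10 is not least since p_6 < p_10; p_3 is not least since p_2 < p_3; p_5 is not least since p_11 < p_5.
Only p_9 has nothing below it, so p_9 is the minimum.

p_9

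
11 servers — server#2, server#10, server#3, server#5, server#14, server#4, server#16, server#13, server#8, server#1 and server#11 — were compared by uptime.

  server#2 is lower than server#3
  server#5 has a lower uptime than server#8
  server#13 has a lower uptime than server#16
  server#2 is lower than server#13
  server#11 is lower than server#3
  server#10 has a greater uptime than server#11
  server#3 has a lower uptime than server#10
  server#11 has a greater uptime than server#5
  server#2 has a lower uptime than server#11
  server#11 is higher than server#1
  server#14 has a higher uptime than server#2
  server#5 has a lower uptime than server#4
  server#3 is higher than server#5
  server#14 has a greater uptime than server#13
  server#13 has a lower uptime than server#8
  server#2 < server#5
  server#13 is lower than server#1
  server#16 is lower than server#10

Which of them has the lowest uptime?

server#13 is not least since server#2 < server#13; server#5 is not least since server#2 < server#5; server#16 is not least since server#13 < server#16; server#1 is not least since server#13 < server#1; server#4 is not least since server#5 < server#4; server#11 is not least since server#2 < server#11; server#3 is not least since server#2 < server#3; server#8 is not least since server#13 < server#8; server#14 is not least since server#2 < server#14; server#10 is not least since server#3 < server#10.
Only server#2 has nothing below it, so server#2 is the lowest uptime.

server#2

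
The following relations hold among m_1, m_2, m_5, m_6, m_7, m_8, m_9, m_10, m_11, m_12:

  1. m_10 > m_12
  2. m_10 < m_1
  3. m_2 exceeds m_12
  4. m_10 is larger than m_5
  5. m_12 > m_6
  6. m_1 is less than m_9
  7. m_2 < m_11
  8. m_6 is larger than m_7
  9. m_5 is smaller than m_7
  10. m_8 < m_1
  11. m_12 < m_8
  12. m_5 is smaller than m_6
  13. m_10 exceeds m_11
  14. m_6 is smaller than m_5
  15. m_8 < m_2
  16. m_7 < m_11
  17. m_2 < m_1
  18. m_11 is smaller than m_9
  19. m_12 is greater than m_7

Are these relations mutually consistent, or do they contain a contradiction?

inconsistent

We have m_6 < m_5 stated directly, yet also m_5 < m_7 < m_6 by chaining the others — so m_5 < m_6. Contradiction.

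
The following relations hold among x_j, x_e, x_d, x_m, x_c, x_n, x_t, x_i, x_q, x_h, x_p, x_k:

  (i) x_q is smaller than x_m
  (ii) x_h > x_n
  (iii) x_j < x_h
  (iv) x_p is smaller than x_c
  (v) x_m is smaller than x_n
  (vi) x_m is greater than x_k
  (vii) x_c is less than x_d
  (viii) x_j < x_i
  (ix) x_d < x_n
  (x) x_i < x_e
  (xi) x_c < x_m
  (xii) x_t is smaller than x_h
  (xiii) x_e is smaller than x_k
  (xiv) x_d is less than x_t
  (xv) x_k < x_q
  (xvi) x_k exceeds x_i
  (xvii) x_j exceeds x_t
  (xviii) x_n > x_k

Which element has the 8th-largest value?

Chaining the given pairs: x_p < x_c < x_d < x_t < x_j < x_i < x_e < x_k < x_q < x_m < x_n < x_h.
The 8th largest is x_j.

x_j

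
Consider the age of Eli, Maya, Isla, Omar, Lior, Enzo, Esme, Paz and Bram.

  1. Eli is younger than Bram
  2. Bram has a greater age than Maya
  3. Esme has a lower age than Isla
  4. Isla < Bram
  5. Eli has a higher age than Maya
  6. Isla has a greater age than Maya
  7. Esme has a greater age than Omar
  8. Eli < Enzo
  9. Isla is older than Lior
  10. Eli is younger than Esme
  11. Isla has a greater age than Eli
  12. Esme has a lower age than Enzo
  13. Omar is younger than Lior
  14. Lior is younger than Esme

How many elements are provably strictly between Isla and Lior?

1

Chaining upward from Lior reaches: Esme, Bram, Enzo.
Chaining downward from Isla reaches: Omar, Maya, Eli, Esme.
Strictly between Lior and Isla are those in both lists: Esme — 1 element.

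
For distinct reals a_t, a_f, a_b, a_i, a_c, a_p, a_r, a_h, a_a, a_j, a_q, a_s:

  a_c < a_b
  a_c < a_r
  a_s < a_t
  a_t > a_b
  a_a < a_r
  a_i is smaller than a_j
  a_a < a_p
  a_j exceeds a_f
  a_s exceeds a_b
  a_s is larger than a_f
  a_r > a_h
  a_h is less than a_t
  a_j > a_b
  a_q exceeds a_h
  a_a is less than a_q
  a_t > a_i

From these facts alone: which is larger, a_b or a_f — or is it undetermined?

Following every chain through a_f: above a_f we get a_s, a_j, a_t.
a_b is not reached, and no chain runs the other way from a_b to a_f.
So the given relations leave the order of a_f and a_b undetermined.

undetermined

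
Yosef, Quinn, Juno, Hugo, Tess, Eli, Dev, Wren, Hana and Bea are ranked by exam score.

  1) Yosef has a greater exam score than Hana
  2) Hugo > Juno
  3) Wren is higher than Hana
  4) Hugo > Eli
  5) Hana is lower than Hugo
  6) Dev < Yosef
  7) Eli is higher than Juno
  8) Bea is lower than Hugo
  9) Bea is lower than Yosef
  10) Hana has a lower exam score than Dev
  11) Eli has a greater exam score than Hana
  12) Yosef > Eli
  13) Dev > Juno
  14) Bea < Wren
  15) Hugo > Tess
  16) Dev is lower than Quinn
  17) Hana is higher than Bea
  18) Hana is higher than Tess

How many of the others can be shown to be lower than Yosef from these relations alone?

6

From Yosef the given relations immediately reach Bea, Hana, Eli, Dev.
From those, Juno, Tess — 6 in total.
Nothing else is reachable below Yosef; 6 in all.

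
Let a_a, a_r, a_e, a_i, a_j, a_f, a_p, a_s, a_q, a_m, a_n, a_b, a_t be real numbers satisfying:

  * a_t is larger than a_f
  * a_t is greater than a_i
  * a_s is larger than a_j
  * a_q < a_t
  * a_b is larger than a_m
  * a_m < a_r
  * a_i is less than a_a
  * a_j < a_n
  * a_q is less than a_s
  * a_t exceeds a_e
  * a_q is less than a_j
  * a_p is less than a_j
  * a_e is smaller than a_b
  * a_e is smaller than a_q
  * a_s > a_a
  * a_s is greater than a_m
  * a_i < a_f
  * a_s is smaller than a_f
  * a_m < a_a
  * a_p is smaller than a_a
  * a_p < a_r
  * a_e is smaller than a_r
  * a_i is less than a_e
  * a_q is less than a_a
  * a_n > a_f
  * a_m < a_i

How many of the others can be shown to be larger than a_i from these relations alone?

10

From a_i the given relations immediately reach a_e, a_a, a_f, a_t.
From those, a_b, a_q, a_r, a_s, a_n — 9 in total.
From those, a_j — 10 in total.
Nothing else is reachable above a_i; 10 in all.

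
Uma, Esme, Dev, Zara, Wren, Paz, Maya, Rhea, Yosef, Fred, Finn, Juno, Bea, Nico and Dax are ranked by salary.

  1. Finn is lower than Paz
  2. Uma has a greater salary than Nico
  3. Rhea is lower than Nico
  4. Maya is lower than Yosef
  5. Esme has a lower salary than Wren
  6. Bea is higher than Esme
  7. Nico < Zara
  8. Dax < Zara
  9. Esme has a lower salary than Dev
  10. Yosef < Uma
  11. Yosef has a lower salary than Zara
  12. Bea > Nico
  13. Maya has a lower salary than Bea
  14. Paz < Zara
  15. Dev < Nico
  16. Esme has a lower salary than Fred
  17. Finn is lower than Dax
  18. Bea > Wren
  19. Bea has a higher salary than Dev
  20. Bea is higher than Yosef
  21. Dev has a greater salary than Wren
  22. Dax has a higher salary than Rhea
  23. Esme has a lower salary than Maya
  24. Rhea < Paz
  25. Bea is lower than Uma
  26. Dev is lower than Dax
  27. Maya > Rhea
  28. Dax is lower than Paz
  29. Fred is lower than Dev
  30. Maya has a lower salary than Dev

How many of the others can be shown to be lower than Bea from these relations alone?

From Bea the given relations immediately reach Esme, Wren, Maya, Dev, Yosef, Nico.
From those, Fred, Rhea — 8 in total.
No other element is forced below Bea by the given relations, so the count is 8.

8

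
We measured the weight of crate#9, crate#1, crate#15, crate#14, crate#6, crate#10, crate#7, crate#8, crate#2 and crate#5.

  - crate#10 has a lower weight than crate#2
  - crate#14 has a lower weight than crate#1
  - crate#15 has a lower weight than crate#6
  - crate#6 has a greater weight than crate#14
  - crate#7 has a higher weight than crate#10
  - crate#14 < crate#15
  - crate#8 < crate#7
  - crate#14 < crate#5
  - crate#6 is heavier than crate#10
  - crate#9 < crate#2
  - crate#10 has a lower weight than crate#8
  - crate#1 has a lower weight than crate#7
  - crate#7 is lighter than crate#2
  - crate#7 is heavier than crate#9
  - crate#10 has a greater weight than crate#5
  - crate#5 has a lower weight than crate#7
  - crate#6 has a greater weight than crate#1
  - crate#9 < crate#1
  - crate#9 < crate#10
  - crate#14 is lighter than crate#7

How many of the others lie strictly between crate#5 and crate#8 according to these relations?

The relations place crate#5 below crate#8. An element lies strictly between them when it is forced above crate#5 and also forced below crate#8.
Above crate#5: {crate#10, crate#7, crate#2, crate#6}. Below crate#8: {crate#14, crate#9, crate#10}.
Intersection: {crate#10} — 1.

1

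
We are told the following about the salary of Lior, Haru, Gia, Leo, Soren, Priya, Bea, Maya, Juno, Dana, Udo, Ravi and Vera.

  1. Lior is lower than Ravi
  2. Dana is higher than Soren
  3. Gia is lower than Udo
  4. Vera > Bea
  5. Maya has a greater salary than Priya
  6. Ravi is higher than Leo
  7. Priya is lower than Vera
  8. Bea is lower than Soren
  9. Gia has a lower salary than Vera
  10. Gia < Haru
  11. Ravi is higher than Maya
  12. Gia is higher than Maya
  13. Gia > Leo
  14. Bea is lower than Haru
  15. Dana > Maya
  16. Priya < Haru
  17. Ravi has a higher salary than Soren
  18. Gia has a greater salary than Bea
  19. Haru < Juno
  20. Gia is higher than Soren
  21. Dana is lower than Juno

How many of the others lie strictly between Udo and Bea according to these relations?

Chaining upward from Bea reaches: Soren, Dana, Gia, Haru, Ravi, Juno, Vera.
Chaining downward from Udo reaches: Priya, Maya, Leo, Soren, Gia.
Strictly between Bea and Udo are those in both lists: Soren, Gia — 2 elements.

2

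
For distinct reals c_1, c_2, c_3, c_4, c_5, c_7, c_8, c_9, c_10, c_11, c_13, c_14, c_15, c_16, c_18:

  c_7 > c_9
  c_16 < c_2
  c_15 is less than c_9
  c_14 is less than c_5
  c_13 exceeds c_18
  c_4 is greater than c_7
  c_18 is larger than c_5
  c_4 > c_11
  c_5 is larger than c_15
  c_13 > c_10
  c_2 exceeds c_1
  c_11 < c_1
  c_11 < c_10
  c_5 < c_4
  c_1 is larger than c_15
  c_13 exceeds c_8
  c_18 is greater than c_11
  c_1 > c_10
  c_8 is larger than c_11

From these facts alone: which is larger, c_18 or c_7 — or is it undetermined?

Following every chain through c_7: above c_7 we get c_4; below c_7 we get c_15, c_9.
c_18 is not reached, and no chain runs the other way from c_18 to c_7.
So the given relations leave the order of c_7 and c_18 undetermined.

undetermined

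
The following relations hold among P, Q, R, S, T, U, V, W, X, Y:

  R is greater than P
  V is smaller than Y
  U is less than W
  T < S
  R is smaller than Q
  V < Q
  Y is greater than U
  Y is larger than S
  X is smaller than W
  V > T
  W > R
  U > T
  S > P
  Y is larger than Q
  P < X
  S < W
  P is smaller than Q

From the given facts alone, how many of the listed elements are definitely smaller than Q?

4

The elements the relations force below Q are T, P, R, V — no chain reaches any other.
That is 4.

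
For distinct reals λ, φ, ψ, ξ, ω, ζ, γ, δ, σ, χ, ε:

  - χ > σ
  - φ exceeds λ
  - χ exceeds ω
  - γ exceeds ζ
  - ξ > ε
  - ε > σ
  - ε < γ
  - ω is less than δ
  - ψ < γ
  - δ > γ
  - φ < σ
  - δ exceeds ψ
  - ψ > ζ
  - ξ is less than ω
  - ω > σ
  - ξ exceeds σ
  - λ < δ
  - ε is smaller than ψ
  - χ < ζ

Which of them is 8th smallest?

The consecutive relations fix a unique order: λ < φ < σ < ε < ξ < ω < χ < ζ < ψ < γ < δ.
The 8th smallest is ζ.

ζ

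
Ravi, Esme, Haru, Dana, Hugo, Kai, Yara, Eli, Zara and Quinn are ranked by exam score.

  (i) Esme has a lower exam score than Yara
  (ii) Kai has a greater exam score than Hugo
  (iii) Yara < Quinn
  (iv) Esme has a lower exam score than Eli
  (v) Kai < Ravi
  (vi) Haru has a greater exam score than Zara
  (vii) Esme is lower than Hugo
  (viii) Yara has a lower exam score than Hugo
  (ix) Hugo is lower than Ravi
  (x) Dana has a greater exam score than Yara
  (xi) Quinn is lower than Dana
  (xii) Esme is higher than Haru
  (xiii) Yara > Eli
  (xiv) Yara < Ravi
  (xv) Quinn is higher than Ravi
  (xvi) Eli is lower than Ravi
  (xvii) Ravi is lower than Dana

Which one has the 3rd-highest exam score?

Ravi

Piecing the relations together gives one ordering: Zara < Haru < Esme < Eli < Yara < Hugo < Kai < Ravi < Quinn < Dana.
The 3rd largest is Ravi.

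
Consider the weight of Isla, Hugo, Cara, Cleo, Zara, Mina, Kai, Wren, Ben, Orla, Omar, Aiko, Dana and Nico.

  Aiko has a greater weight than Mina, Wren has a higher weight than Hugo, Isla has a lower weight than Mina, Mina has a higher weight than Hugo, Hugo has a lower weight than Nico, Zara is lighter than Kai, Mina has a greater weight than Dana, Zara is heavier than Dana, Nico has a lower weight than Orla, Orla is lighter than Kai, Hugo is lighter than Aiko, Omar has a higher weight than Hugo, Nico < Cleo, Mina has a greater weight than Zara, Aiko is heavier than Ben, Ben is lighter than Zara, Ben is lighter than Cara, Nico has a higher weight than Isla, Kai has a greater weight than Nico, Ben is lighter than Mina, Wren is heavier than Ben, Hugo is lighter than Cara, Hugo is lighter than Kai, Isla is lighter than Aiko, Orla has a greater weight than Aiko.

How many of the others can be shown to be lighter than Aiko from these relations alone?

6

Directly below Aiko: Isla, Ben, Hugo, Mina.
One step further: Dana, Zara (6 so far).
No other element is forced below Aiko by the given relations, so the count is 6.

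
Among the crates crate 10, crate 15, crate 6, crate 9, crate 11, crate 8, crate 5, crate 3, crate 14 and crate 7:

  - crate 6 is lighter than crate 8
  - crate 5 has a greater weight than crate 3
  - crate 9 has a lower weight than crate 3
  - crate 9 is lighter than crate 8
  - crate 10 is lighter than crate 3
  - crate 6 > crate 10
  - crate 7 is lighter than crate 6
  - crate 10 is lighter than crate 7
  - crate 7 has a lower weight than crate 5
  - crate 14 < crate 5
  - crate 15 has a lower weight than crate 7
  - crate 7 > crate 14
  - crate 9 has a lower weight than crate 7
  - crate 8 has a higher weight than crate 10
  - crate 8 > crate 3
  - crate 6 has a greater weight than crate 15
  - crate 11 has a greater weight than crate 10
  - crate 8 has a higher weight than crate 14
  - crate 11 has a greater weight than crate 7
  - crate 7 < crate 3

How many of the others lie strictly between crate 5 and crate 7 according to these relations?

Chaining upward from crate 7 reaches: crate 6, crate 3, crate 11, crate 8.
Chaining downward from crate 5 reaches: crate 9, crate 10, crate 14, crate 15, crate 3.
Strictly between crate 7 and crate 5 are those in both lists: crate 3 — 1 element.

1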